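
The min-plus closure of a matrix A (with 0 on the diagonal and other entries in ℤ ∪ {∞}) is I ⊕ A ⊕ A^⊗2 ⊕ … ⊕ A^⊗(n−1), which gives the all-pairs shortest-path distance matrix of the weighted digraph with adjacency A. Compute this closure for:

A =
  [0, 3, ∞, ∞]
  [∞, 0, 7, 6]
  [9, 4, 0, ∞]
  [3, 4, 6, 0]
Closure =
  [0, 3, 10, 9]
  [9, 0, 7, 6]
  [9, 4, 0, 10]
  [3, 4, 6, 0]

This is the Floyd-Warshall all-pairs shortest-path computation. For each intermediate vertex k = 0, 1, …, 3, update dist[i][j] ← min(dist[i][j], dist[i][k] + dist[k][j]). The final matrix gives, for each (i, j), the minimum total weight of any directed path from i to j (possibly empty when i = j).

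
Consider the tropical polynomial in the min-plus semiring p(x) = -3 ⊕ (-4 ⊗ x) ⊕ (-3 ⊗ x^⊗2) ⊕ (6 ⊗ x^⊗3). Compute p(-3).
p(-3) = -9

A tropical monomial a ⊗ x^⊗i evaluates to a + i · x. Evaluating each term at x = -3:
  Term 0 contributes -3 + 0 · -3 = -3
  Term 1 contributes -4 + 1 · -3 = -7
  Term 2 contributes -3 + 2 · -3 = -9
  Term 3 contributes 6 + 3 · -3 = -3
p(-3) = ⊕ of these = min[-3, -7, -9, -3] = -9.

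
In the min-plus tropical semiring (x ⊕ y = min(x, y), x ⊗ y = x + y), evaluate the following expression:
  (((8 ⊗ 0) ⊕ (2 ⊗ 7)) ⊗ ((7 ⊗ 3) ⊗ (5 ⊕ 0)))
(((8 ⊗ 0) ⊕ (2 ⊗ 7)) ⊗ ((7 ⊗ 3) ⊗ (5 ⊕ 0))) = 18

Expand innermost to outermost. Recall ⊕ takes the minimum of its arguments and ⊗ takes their sum. Working out the expression (((8 ⊗ 0) ⊕ (2 ⊗ 7)) ⊗ ((7 ⊗ 3) ⊗ (5 ⊕ 0))) gives 18.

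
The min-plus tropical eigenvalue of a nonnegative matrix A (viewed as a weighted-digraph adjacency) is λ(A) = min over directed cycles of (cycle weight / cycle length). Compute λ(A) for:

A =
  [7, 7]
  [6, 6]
λ(A) = 6

Enumerate directed cycles and compute their means (weight / length). Sample:
  cycle 0 → 0: weight = 7, length = 1, mean = 7/1 ≈ 7.000
  cycle 1 → 1: weight = 6, length = 1, mean = 6/1 ≈ 6.000
  cycle 0 → 1 → 0: weight = 13, length = 2, mean = 13/2 ≈ 6.500
  cycle 1 → 0 → 1: weight = 13, length = 2, mean = 13/2 ≈ 6.500
Minimum mean = 6.000, attained e.g. along the cycle 1 → 1 with weight 6 and length 1. So λ(A) = 6/1 = 6.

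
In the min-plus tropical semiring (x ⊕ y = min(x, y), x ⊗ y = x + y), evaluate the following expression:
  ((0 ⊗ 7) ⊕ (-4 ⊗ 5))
((0 ⊗ 7) ⊕ (-4 ⊗ 5)) = 1

Expand innermost to outermost. Recall ⊕ takes the minimum of its arguments and ⊗ takes their sum. Working out the expression ((0 ⊗ 7) ⊕ (-4 ⊗ 5)) gives 1.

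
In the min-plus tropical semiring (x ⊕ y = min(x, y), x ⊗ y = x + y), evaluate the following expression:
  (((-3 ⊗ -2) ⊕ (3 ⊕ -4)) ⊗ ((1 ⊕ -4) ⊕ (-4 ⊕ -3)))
(((-3 ⊗ -2) ⊕ (3 ⊕ -4)) ⊗ ((1 ⊕ -4) ⊕ (-4 ⊕ -3))) = -9

Expand innermost to outermost. Recall ⊕ takes the minimum of its arguments and ⊗ takes their sum. Working out the expression (((-3 ⊗ -2) ⊕ (3 ⊕ -4)) ⊗ ((1 ⊕ -4) ⊕ (-4 ⊕ -3))) gives -9.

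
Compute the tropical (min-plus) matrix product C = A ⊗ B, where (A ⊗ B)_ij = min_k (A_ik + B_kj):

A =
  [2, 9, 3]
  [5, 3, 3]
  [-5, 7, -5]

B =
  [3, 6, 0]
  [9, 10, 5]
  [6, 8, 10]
A ⊗ B =
  [5, 8, 2]
  [8, 11, 5]
  [-2, 1, -5]

Apply the min-plus product entry-by-entry:
  C[0][0] = min over k of (A[0][0] + B[0][0] = 2 + 3 = 5, A[0][1] + B[1][0] = 9 + 9 = 18, A[0][2] + B[2][0] = 3 + 6 = 9) = 5 (attained at k = 0)
  C[0][1] = min over k of (A[0][0] + B[0][1] = 2 + 6 = 8, A[0][1] + B[1][1] = 9 + 10 = 19, A[0][2] + B[2][1] = 3 + 8 = 11) = 8 (attained at k = 0)
  C[0][2] = min over k of (A[0][0] + B[0][2] = 2 + 0 = 2, A[0][1] + B[1][2] = 9 + 5 = 14, A[0][2] + B[2][2] = 3 + 10 = 13) = 2 (attained at k = 0)
  C[1][0] = min over k of (A[1][0] + B[0][0] = 5 + 3 = 8, A[1][1] + B[1][0] = 3 + 9 = 12, A[1][2] + B[2][0] = 3 + 6 = 9) = 8 (attained at k = 0)
  C[1][1] = min over k of (A[1][0] + B[0][1] = 5 + 6 = 11, A[1][1] + B[1][1] = 3 + 10 = 13, A[1][2] + B[2][1] = 3 + 8 = 11) = 11 (attained at k = 0)
  C[1][2] = min over k of (A[1][0] + B[0][2] = 5 + 0 = 5, A[1][1] + B[1][2] = 3 + 5 = 8, A[1][2] + B[2][2] = 3 + 10 = 13) = 5 (attained at k = 0)
  C[2][0] = min over k of (A[2][0] + B[0][0] = -5 + 3 = -2, A[2][1] + B[1][0] = 7 + 9 = 16, A[2][2] + B[2][0] = -5 + 6 = 1) = -2 (attained at k = 0)
  C[2][1] = min over k of (A[2][0] + B[0][1] = -5 + 6 = 1, A[2][1] + B[1][1] = 7 + 10 = 17, A[2][2] + B[2][1] = -5 + 8 = 3) = 1 (attained at k = 0)
  C[2][2] = min over k of (A[2][0] + B[0][2] = -5 + 0 = -5, A[2][1] + B[1][2] = 7 + 5 = 12, A[2][2] + B[2][2] = -5 + 10 = 5) = -5 (attained at k = 0)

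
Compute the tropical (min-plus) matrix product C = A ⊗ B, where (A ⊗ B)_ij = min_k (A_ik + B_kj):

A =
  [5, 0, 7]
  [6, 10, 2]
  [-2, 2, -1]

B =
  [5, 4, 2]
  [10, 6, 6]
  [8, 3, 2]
A ⊗ B =
  [10, 6, 6]
  [10, 5, 4]
  [3, 2, 0]

Apply the min-plus product entry-by-entry:
  C[0][0] = min over k of (A[0][0] + B[0][0] = 5 + 5 = 10, A[0][1] + B[1][0] = 0 + 10 = 10, A[0][2] + B[2][0] = 7 + 8 = 15) = 10 (attained at k = 0)
  C[0][1] = min over k of (A[0][0] + B[0][1] = 5 + 4 = 9, A[0][1] + B[1][1] = 0 + 6 = 6, A[0][2] + B[2][1] = 7 + 3 = 10) = 6 (attained at k = 1)
  C[0][2] = min over k of (A[0][0] + B[0][2] = 5 + 2 = 7, A[0][1] + B[1][2] = 0 + 6 = 6, A[0][2] + B[2][2] = 7 + 2 = 9) = 6 (attained at k = 1)
  C[1][0] = min over k of (A[1][0] + B[0][0] = 6 + 5 = 11, A[1][1] + B[1][0] = 10 + 10 = 20, A[1][2] + B[2][0] = 2 + 8 = 10) = 10 (attained at k = 2)
  C[1][1] = min over k of (A[1][0] + B[0][1] = 6 + 4 = 10, A[1][1] + B[1][1] = 10 + 6 = 16, A[1][2] + B[2][1] = 2 + 3 = 5) = 5 (attained at k = 2)
  C[1][2] = min over k of (A[1][0] + B[0][2] = 6 + 2 = 8, A[1][1] + B[1][2] = 10 + 6 = 16, A[1][2] + B[2][2] = 2 + 2 = 4) = 4 (attained at k = 2)
  C[2][0] = min over k of (A[2][0] + B[0][0] = -2 + 5 = 3, A[2][1] + B[1][0] = 2 + 10 = 12, A[2][2] + B[2][0] = -1 + 8 = 7) = 3 (attained at k = 0)
  C[2][1] = min over k of (A[2][0] + B[0][1] = -2 + 4 = 2, A[2][1] + B[1][1] = 2 + 6 = 8, A[2][2] + B[2][1] = -1 + 3 = 2) = 2 (attained at k = 0)
  C[2][2] = min over k of (A[2][0] + B[0][2] = -2 + 2 = 0, A[2][1] + B[1][2] = 2 + 6 = 8, A[2][2] + B[2][2] = -1 + 2 = 1) = 0 (attained at k = 0)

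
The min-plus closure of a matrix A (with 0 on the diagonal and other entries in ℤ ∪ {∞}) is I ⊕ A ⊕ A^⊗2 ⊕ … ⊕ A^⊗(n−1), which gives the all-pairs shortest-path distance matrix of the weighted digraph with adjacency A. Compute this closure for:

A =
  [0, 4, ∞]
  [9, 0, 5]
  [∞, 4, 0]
Closure =
  [0, 4, 9]
  [9, 0, 5]
  [13, 4, 0]

This is the Floyd-Warshall all-pairs shortest-path computation. For each intermediate vertex k = 0, 1, …, 2, update dist[i][j] ← min(dist[i][j], dist[i][k] + dist[k][j]). The final matrix gives, for each (i, j), the minimum total weight of any directed path from i to j (possibly empty when i = j).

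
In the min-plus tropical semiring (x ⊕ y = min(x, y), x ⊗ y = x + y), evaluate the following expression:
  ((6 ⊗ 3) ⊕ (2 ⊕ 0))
((6 ⊗ 3) ⊕ (2 ⊕ 0)) = 0

Expand innermost to outermost. Recall ⊕ takes the minimum of its arguments and ⊗ takes their sum. Working out the expression ((6 ⊗ 3) ⊕ (2 ⊕ 0)) gives 0.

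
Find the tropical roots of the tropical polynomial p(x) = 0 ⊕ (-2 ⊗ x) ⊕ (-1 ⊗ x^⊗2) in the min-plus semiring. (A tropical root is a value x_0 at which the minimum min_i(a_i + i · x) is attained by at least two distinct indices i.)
Roots: {-1, 2}

Each tropical root is a break point of the lower envelope of the lines y = a_i + i · x (there are 3 lines, with slopes 0, 1, ..., 2). Only the lines that attain the minimum somewhere contribute to roots; other lines are dominated. Here the surviving (envelope) indices are i = 2, i = 1, i = 0.
Intersections between consecutive envelope lines give the roots: for adjacent envelope indices i < j the intersection is x = (a_i − a_j) / (j − i). Reading off the sorted break points: {-1, 2}.
Verification: at each break x_0, at least two indices attain the minimum of min_i(a_i + i · x_0).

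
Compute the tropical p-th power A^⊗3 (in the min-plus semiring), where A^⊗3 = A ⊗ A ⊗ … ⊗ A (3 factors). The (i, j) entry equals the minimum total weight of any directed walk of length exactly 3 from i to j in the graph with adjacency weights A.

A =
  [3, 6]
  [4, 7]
A^⊗3 =
  [9, 12]
  [10, 13]

Each entry (A^⊗3)_ij equals the minimum over all length-3 walks i = v_0 → v_1 → … → v_3 = j of Σ_t A[v_t][v_{t+1}]. For example, for (i, j) = (0, 1) we minimise over 4 possible intermediate vertex sequences; the minimum is 12, attained along the walk 0 → 0 → 0 → 1.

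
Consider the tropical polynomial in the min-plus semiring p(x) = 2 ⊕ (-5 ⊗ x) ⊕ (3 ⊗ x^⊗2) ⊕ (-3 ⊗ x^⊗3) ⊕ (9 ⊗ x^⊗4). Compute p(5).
p(5) = 0

A tropical monomial a ⊗ x^⊗i evaluates to a + i · x. Evaluating each term at x = 5:
  Term 0 contributes 2 + 0 · 5 = 2
  Term 1 contributes -5 + 1 · 5 = 0
  Term 2 contributes 3 + 2 · 5 = 13
  Term 3 contributes -3 + 3 · 5 = 12
  Term 4 contributes 9 + 4 · 5 = 29
p(5) = ⊕ of these = min[2, 0, 13, 12, 29] = 0.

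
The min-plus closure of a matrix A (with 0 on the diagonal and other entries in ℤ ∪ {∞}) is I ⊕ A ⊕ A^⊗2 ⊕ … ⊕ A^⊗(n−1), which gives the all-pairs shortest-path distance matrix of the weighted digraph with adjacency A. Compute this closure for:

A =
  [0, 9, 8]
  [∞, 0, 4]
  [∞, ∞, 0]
Closure =
  [0, 9, 8]
  [∞, 0, 4]
  [∞, ∞, 0]

This is the Floyd-Warshall all-pairs shortest-path computation. For each intermediate vertex k = 0, 1, …, 2, update dist[i][j] ← min(dist[i][j], dist[i][k] + dist[k][j]). The final matrix gives, for each (i, j), the minimum total weight of any directed path from i to j (possibly empty when i = j).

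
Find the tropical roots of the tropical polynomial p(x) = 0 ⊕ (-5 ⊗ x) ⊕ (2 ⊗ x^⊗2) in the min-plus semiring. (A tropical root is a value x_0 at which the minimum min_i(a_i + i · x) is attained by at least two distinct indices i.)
Roots: {-7, 5}

Each tropical root is a break point of the lower envelope of the lines y = a_i + i · x (there are 3 lines, with slopes 0, 1, ..., 2). Only the lines that attain the minimum somewhere contribute to roots; other lines are dominated. Here the surviving (envelope) indices are i = 2, i = 1, i = 0.
Intersections between consecutive envelope lines give the roots: for adjacent envelope indices i < j the intersection is x = (a_i − a_j) / (j − i). Reading off the sorted break points: {-7, 5}.
Verification: at each break x_0, at least two indices attain the minimum of min_i(a_i + i · x_0).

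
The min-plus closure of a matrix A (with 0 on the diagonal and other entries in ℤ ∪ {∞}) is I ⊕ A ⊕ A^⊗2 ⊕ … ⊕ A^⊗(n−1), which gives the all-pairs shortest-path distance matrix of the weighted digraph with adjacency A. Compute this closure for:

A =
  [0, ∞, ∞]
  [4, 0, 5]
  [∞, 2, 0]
Closure =
  [0, ∞, ∞]
  [4, 0, 5]
  [6, 2, 0]

This is the Floyd-Warshall all-pairs shortest-path computation. For each intermediate vertex k = 0, 1, …, 2, update dist[i][j] ← min(dist[i][j], dist[i][k] + dist[k][j]). The final matrix gives, for each (i, j), the minimum total weight of any directed path from i to j (possibly empty when i = j).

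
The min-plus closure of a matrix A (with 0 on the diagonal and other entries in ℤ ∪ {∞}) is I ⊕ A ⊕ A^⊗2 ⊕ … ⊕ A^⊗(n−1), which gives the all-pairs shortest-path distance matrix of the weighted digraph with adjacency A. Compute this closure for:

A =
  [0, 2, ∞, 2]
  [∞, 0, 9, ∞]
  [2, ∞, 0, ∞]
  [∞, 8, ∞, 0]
Closure =
  [0, 2, 11, 2]
  [11, 0, 9, 13]
  [2, 4, 0, 4]
  [19, 8, 17, 0]

This is the Floyd-Warshall all-pairs shortest-path computation. For each intermediate vertex k = 0, 1, …, 3, update dist[i][j] ← min(dist[i][j], dist[i][k] + dist[k][j]). The final matrix gives, for each (i, j), the minimum total weight of any directed path from i to j (possibly empty when i = j).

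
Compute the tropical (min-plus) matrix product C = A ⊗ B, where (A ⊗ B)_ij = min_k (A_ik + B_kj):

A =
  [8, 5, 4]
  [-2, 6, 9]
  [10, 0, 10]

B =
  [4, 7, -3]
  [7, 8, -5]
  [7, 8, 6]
A ⊗ B =
  [11, 12, 0]
  [2, 5, -5]
  [7, 8, -5]

Apply the min-plus product entry-by-entry:
  C[0][0] = min over k of (A[0][0] + B[0][0] = 8 + 4 = 12, A[0][1] + B[1][0] = 5 + 7 = 12, A[0][2] + B[2][0] = 4 + 7 = 11) = 11 (attained at k = 2)
  C[0][1] = min over k of (A[0][0] + B[0][1] = 8 + 7 = 15, A[0][1] + B[1][1] = 5 + 8 = 13, A[0][2] + B[2][1] = 4 + 8 = 12) = 12 (attained at k = 2)
  C[0][2] = min over k of (A[0][0] + B[0][2] = 8 + -3 = 5, A[0][1] + B[1][2] = 5 + -5 = 0, A[0][2] + B[2][2] = 4 + 6 = 10) = 0 (attained at k = 1)
  C[1][0] = min over k of (A[1][0] + B[0][0] = -2 + 4 = 2, A[1][1] + B[1][0] = 6 + 7 = 13, A[1][2] + B[2][0] = 9 + 7 = 16) = 2 (attained at k = 0)
  C[1][1] = min over k of (A[1][0] + B[0][1] = -2 + 7 = 5, A[1][1] + B[1][1] = 6 + 8 = 14, A[1][2] + B[2][1] = 9 + 8 = 17) = 5 (attained at k = 0)
  C[1][2] = min over k of (A[1][0] + B[0][2] = -2 + -3 = -5, A[1][1] + B[1][2] = 6 + -5 = 1, A[1][2] + B[2][2] = 9 + 6 = 15) = -5 (attained at k = 0)
  C[2][0] = min over k of (A[2][0] + B[0][0] = 10 + 4 = 14, A[2][1] + B[1][0] = 0 + 7 = 7, A[2][2] + B[2][0] = 10 + 7 = 17) = 7 (attained at k = 1)
  C[2][1] = min over k of (A[2][0] + B[0][1] = 10 + 7 = 17, A[2][1] + B[1][1] = 0 + 8 = 8, A[2][2] + B[2][1] = 10 + 8 = 18) = 8 (attained at k = 1)
  C[2][2] = min over k of (A[2][0] + B[0][2] = 10 + -3 = 7, A[2][1] + B[1][2] = 0 + -5 = -5, A[2][2] + B[2][2] = 10 + 6 = 16) = -5 (attained at k = 1)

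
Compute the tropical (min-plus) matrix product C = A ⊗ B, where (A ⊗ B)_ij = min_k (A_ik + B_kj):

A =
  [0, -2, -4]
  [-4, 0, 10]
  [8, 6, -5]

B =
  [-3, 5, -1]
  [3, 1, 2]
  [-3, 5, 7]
A ⊗ B =
  [-7, -1, -1]
  [-7, 1, -5]
  [-8, 0, 2]

Apply the min-plus product entry-by-entry:
  C[0][0] = min over k of (A[0][0] + B[0][0] = 0 + -3 = -3, A[0][1] + B[1][0] = -2 + 3 = 1, A[0][2] + B[2][0] = -4 + -3 = -7) = -7 (attained at k = 2)
  C[0][1] = min over k of (A[0][0] + B[0][1] = 0 + 5 = 5, A[0][1] + B[1][1] = -2 + 1 = -1, A[0][2] + B[2][1] = -4 + 5 = 1) = -1 (attained at k = 1)
  C[0][2] = min over k of (A[0][0] + B[0][2] = 0 + -1 = -1, A[0][1] + B[1][2] = -2 + 2 = 0, A[0][2] + B[2][2] = -4 + 7 = 3) = -1 (attained at k = 0)
  C[1][0] = min over k of (A[1][0] + B[0][0] = -4 + -3 = -7, A[1][1] + B[1][0] = 0 + 3 = 3, A[1][2] + B[2][0] = 10 + -3 = 7) = -7 (attained at k = 0)
  C[1][1] = min over k of (A[1][0] + B[0][1] = -4 + 5 = 1, A[1][1] + B[1][1] = 0 + 1 = 1, A[1][2] + B[2][1] = 10 + 5 = 15) = 1 (attained at k = 0)
  C[1][2] = min over k of (A[1][0] + B[0][2] = -4 + -1 = -5, A[1][1] + B[1][2] = 0 + 2 = 2, A[1][2] + B[2][2] = 10 + 7 = 17) = -5 (attained at k = 0)
  C[2][0] = min over k of (A[2][0] + B[0][0] = 8 + -3 = 5, A[2][1] + B[1][0] = 6 + 3 = 9, A[2][2] + B[2][0] = -5 + -3 = -8) = -8 (attained at k = 2)
  C[2][1] = min over k of (A[2][0] + B[0][1] = 8 + 5 = 13, A[2][1] + B[1][1] = 6 + 1 = 7, A[2][2] + B[2][1] = -5 + 5 = 0) = 0 (attained at k = 2)
  C[2][2] = min over k of (A[2][0] + B[0][2] = 8 + -1 = 7, A[2][1] + B[1][2] = 6 + 2 = 8, A[2][2] + B[2][2] = -5 + 7 = 2) = 2 (attained at k = 2)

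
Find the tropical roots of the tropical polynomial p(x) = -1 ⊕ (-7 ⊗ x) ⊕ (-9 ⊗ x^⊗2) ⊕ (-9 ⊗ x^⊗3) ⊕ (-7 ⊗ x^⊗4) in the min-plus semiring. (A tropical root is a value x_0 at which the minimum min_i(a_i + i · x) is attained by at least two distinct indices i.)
Roots: {-2, 0, 2, 6}

Each tropical root is a break point of the lower envelope of the lines y = a_i + i · x (there are 5 lines, with slopes 0, 1, ..., 4). Only the lines that attain the minimum somewhere contribute to roots; other lines are dominated. Here the surviving (envelope) indices are i = 4, i = 3, i = 2, i = 1, i = 0.
Intersections between consecutive envelope lines give the roots: for adjacent envelope indices i < j the intersection is x = (a_i − a_j) / (j − i). Reading off the sorted break points: {-2, 0, 2, 6}.
Verification: at each break x_0, at least two indices attain the minimum of min_i(a_i + i · x_0).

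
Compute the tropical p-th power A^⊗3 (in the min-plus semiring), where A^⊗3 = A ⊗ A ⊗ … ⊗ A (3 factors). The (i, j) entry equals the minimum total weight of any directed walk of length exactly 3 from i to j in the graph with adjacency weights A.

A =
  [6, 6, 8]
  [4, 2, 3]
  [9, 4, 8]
A^⊗3 =
  [12, 10, 11]
  [8, 6, 7]
  [10, 8, 9]

Each entry (A^⊗3)_ij equals the minimum over all length-3 walks i = v_0 → v_1 → … → v_3 = j of Σ_t A[v_t][v_{t+1}]. For example, for (i, j) = (0, 2) we minimise over 9 possible intermediate vertex sequences; the minimum is 11, attained along the walk 0 → 1 → 1 → 2.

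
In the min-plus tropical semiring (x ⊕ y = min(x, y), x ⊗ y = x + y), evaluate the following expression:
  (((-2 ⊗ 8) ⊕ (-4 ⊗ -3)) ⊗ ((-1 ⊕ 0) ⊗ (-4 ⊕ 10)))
(((-2 ⊗ 8) ⊕ (-4 ⊗ -3)) ⊗ ((-1 ⊕ 0) ⊗ (-4 ⊕ 10))) = -12

Expand innermost to outermost. Recall ⊕ takes the minimum of its arguments and ⊗ takes their sum. Working out the expression (((-2 ⊗ 8) ⊕ (-4 ⊗ -3)) ⊗ ((-1 ⊕ 0) ⊗ (-4 ⊕ 10))) gives -12.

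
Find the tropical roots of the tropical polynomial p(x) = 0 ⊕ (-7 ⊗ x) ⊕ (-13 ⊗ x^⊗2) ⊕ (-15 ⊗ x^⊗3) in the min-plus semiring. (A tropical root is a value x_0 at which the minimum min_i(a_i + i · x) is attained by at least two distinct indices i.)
Roots: {2, 6, 7}

Each tropical root is a break point of the lower envelope of the lines y = a_i + i · x (there are 4 lines, with slopes 0, 1, ..., 3). Only the lines that attain the minimum somewhere contribute to roots; other lines are dominated. Here the surviving (envelope) indices are i = 3, i = 2, i = 1, i = 0.
Intersections between consecutive envelope lines give the roots: for adjacent envelope indices i < j the intersection is x = (a_i − a_j) / (j − i). Reading off the sorted break points: {2, 6, 7}.
Verification: at each break x_0, at least two indices attain the minimum of min_i(a_i + i · x_0).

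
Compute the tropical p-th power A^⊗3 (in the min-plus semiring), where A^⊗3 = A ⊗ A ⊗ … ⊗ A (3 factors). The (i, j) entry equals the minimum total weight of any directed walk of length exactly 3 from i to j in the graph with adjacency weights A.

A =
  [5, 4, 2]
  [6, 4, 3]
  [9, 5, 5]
A^⊗3 =
  [13, 11, 10]
  [14, 12, 11]
  [15, 13, 12]

Each entry (A^⊗3)_ij equals the minimum over all length-3 walks i = v_0 → v_1 → … → v_3 = j of Σ_t A[v_t][v_{t+1}]. For example, for (i, j) = (0, 2) we minimise over 9 possible intermediate vertex sequences; the minimum is 10, attained along the walk 0 → 2 → 1 → 2.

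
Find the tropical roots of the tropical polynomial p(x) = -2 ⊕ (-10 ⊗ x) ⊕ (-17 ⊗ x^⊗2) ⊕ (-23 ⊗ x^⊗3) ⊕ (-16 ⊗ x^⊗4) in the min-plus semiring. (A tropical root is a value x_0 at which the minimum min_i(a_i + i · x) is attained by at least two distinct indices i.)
Roots: {-7, 6, 7, 8}

Each tropical root is a break point of the lower envelope of the lines y = a_i + i · x (there are 5 lines, with slopes 0, 1, ..., 4). Only the lines that attain the minimum somewhere contribute to roots; other lines are dominated. Here the surviving (envelope) indices are i = 4, i = 3, i = 2, i = 1, i = 0.
Intersections between consecutive envelope lines give the roots: for adjacent envelope indices i < j the intersection is x = (a_i − a_j) / (j − i). Reading off the sorted break points: {-7, 6, 7, 8}.
Verification: at each break x_0, at least two indices attain the minimum of min_i(a_i + i · x_0).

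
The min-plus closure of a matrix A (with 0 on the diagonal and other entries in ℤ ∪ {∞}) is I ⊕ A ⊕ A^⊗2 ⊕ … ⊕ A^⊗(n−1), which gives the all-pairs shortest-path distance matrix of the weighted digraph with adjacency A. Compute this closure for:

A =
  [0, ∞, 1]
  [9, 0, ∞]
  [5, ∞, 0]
Closure =
  [0, ∞, 1]
  [9, 0, 10]
  [5, ∞, 0]

This is the Floyd-Warshall all-pairs shortest-path computation. For each intermediate vertex k = 0, 1, …, 2, update dist[i][j] ← min(dist[i][j], dist[i][k] + dist[k][j]). The final matrix gives, for each (i, j), the minimum total weight of any directed path from i to j (possibly empty when i = j).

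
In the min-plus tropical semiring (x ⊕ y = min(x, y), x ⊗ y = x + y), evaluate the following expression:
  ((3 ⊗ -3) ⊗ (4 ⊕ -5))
((3 ⊗ -3) ⊗ (4 ⊕ -5)) = -5

Expand innermost to outermost. Recall ⊕ takes the minimum of its arguments and ⊗ takes their sum. Working out the expression ((3 ⊗ -3) ⊗ (4 ⊕ -5)) gives -5.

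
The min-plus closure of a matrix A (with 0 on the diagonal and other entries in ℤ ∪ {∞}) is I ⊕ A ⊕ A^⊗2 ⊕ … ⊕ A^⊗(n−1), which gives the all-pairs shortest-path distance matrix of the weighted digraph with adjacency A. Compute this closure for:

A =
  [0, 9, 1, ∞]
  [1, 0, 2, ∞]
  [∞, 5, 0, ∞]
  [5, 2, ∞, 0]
Closure =
  [0, 6, 1, ∞]
  [1, 0, 2, ∞]
  [6, 5, 0, ∞]
  [3, 2, 4, 0]

This is the Floyd-Warshall all-pairs shortest-path computation. For each intermediate vertex k = 0, 1, …, 3, update dist[i][j] ← min(dist[i][j], dist[i][k] + dist[k][j]). The final matrix gives, for each (i, j), the minimum total weight of any directed path from i to j (possibly empty when i = j).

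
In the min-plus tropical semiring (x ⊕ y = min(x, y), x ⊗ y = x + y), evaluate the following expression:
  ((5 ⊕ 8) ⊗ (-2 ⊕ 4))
((5 ⊕ 8) ⊗ (-2 ⊕ 4)) = 3

Expand innermost to outermost. Recall ⊕ takes the minimum of its arguments and ⊗ takes their sum. Working out the expression ((5 ⊕ 8) ⊗ (-2 ⊕ 4)) gives 3.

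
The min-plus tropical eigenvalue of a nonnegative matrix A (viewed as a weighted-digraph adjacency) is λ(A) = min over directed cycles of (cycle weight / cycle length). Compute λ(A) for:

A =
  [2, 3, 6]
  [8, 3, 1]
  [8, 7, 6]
λ(A) = 2

Enumerate directed cycles and compute their means (weight / length). Sample:
  cycle 0 → 0: weight = 2, length = 1, mean = 2/1 ≈ 2.000
  cycle 1 → 1: weight = 3, length = 1, mean = 3/1 ≈ 3.000
  cycle 2 → 2: weight = 6, length = 1, mean = 6/1 ≈ 6.000
  cycle 0 → 1 → 0: weight = 11, length = 2, mean = 11/2 ≈ 5.500
  cycle 0 → 2 → 0: weight = 14, length = 2, mean = 14/2 ≈ 7.000
  cycle 1 → 0 → 1: weight = 11, length = 2, mean = 11/2 ≈ 5.500
Minimum mean = 2.000, attained e.g. along the cycle 0 → 0 with weight 2 and length 1. So λ(A) = 2/1 = 2.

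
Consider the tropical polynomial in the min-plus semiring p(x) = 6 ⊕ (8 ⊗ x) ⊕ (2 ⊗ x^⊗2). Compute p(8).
p(8) = 6

A tropical monomial a ⊗ x^⊗i evaluates to a + i · x. Evaluating each term at x = 8:
  Term 0 contributes 6 + 0 · 8 = 6
  Term 1 contributes 8 + 1 · 8 = 16
  Term 2 contributes 2 + 2 · 8 = 18
p(8) = ⊕ of these = min[6, 16, 18] = 6.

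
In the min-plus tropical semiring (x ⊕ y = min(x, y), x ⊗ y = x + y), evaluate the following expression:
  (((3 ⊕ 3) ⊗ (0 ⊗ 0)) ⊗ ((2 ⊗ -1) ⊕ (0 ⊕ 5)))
(((3 ⊕ 3) ⊗ (0 ⊗ 0)) ⊗ ((2 ⊗ -1) ⊕ (0 ⊕ 5))) = 3

Expand innermost to outermost. Recall ⊕ takes the minimum of its arguments and ⊗ takes their sum. Working out the expression (((3 ⊕ 3) ⊗ (0 ⊗ 0)) ⊗ ((2 ⊗ -1) ⊕ (0 ⊕ 5))) gives 3.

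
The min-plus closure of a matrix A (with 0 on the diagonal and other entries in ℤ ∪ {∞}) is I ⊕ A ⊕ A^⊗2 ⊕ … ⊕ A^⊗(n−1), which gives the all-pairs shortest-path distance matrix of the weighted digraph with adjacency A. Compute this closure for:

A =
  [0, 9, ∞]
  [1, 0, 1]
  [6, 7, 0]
Closure =
  [0, 9, 10]
  [1, 0, 1]
  [6, 7, 0]

This is the Floyd-Warshall all-pairs shortest-path computation. For each intermediate vertex k = 0, 1, …, 2, update dist[i][j] ← min(dist[i][j], dist[i][k] + dist[k][j]). The final matrix gives, for each (i, j), the minimum total weight of any directed path from i to j (possibly empty when i = j).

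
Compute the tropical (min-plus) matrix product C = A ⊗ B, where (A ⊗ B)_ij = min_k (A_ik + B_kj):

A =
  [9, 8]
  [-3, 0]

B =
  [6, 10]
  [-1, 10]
A ⊗ B =
  [7, 18]
  [-1, 7]

Apply the min-plus product entry-by-entry:
  C[0][0] = min over k of (A[0][0] + B[0][0] = 9 + 6 = 15, A[0][1] + B[1][0] = 8 + -1 = 7) = 7 (attained at k = 1)
  C[0][1] = min over k of (A[0][0] + B[0][1] = 9 + 10 = 19, A[0][1] + B[1][1] = 8 + 10 = 18) = 18 (attained at k = 1)
  C[1][0] = min over k of (A[1][0] + B[0][0] = -3 + 6 = 3, A[1][1] + B[1][0] = 0 + -1 = -1) = -1 (attained at k = 1)
  C[1][1] = min over k of (A[1][0] + B[0][1] = -3 + 10 = 7, A[1][1] + B[1][1] = 0 + 10 = 10) = 7 (attained at k = 0)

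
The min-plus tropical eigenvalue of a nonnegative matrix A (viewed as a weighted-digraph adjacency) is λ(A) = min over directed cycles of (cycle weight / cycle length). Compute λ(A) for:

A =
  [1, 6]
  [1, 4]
λ(A) = 1

Enumerate directed cycles and compute their means (weight / length). Sample:
  cycle 0 → 0: weight = 1, length = 1, mean = 1/1 ≈ 1.000
  cycle 1 → 1: weight = 4, length = 1, mean = 4/1 ≈ 4.000
  cycle 0 → 1 → 0: weight = 7, length = 2, mean = 7/2 ≈ 3.500
  cycle 1 → 0 → 1: weight = 7, length = 2, mean = 7/2 ≈ 3.500
Minimum mean = 1.000, attained e.g. along the cycle 0 → 0 with weight 1 and length 1. So λ(A) = 1/1 = 1.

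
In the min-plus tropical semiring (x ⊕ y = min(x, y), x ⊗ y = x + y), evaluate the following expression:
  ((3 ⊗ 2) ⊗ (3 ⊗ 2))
((3 ⊗ 2) ⊗ (3 ⊗ 2)) = 10

Expand innermost to outermost. Recall ⊕ takes the minimum of its arguments and ⊗ takes their sum. Working out the expression ((3 ⊗ 2) ⊗ (3 ⊗ 2)) gives 10.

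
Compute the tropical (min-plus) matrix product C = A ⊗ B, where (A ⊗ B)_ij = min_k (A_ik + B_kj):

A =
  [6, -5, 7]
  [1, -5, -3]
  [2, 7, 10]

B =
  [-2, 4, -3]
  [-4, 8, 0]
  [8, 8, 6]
A ⊗ B =
  [-9, 3, -5]
  [-9, 3, -5]
  [0, 6, -1]

Apply the min-plus product entry-by-entry:
  C[0][0] = min over k of (A[0][0] + B[0][0] = 6 + -2 = 4, A[0][1] + B[1][0] = -5 + -4 = -9, A[0][2] + B[2][0] = 7 + 8 = 15) = -9 (attained at k = 1)
  C[0][1] = min over k of (A[0][0] + B[0][1] = 6 + 4 = 10, A[0][1] + B[1][1] = -5 + 8 = 3, A[0][2] + B[2][1] = 7 + 8 = 15) = 3 (attained at k = 1)
  C[0][2] = min over k of (A[0][0] + B[0][2] = 6 + -3 = 3, A[0][1] + B[1][2] = -5 + 0 = -5, A[0][2] + B[2][2] = 7 + 6 = 13) = -5 (attained at k = 1)
  C[1][0] = min over k of (A[1][0] + B[0][0] = 1 + -2 = -1, A[1][1] + B[1][0] = -5 + -4 = -9, A[1][2] + B[2][0] = -3 + 8 = 5) = -9 (attained at k = 1)
  C[1][1] = min over k of (A[1][0] + B[0][1] = 1 + 4 = 5, A[1][1] + B[1][1] = -5 + 8 = 3, A[1][2] + B[2][1] = -3 + 8 = 5) = 3 (attained at k = 1)
  C[1][2] = min over k of (A[1][0] + B[0][2] = 1 + -3 = -2, A[1][1] + B[1][2] = -5 + 0 = -5, A[1][2] + B[2][2] = -3 + 6 = 3) = -5 (attained at k = 1)
  C[2][0] = min over k of (A[2][0] + B[0][0] = 2 + -2 = 0, A[2][1] + B[1][0] = 7 + -4 = 3, A[2][2] + B[2][0] = 10 + 8 = 18) = 0 (attained at k = 0)
  C[2][1] = min over k of (A[2][0] + B[0][1] = 2 + 4 = 6, A[2][1] + B[1][1] = 7 + 8 = 15, A[2][2] + B[2][1] = 10 + 8 = 18) = 6 (attained at k = 0)
  C[2][2] = min over k of (A[2][0] + B[0][2] = 2 + -3 = -1, A[2][1] + B[1][2] = 7 + 0 = 7, A[2][2] + B[2][2] = 10 + 6 = 16) = -1 (attained at k = 0)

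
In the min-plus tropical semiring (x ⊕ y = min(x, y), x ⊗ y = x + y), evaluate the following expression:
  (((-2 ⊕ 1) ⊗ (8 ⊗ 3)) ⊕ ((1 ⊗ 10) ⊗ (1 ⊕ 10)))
(((-2 ⊕ 1) ⊗ (8 ⊗ 3)) ⊕ ((1 ⊗ 10) ⊗ (1 ⊕ 10))) = 9

Expand innermost to outermost. Recall ⊕ takes the minimum of its arguments and ⊗ takes their sum. Working out the expression (((-2 ⊕ 1) ⊗ (8 ⊗ 3)) ⊕ ((1 ⊗ 10) ⊗ (1 ⊕ 10))) gives 9.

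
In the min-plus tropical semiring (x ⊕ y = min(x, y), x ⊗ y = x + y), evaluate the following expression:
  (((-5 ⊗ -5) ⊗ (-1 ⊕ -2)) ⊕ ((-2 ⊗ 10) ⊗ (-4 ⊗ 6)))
(((-5 ⊗ -5) ⊗ (-1 ⊕ -2)) ⊕ ((-2 ⊗ 10) ⊗ (-4 ⊗ 6))) = -12

Expand innermost to outermost. Recall ⊕ takes the minimum of its arguments and ⊗ takes their sum. Working out the expression (((-5 ⊗ -5) ⊗ (-1 ⊕ -2)) ⊕ ((-2 ⊗ 10) ⊗ (-4 ⊗ 6))) gives -12.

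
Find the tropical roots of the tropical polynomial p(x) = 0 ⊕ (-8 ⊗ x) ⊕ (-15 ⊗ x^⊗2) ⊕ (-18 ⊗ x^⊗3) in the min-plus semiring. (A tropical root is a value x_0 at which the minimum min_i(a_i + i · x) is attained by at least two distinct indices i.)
Roots: {3, 7, 8}

Each tropical root is a break point of the lower envelope of the lines y = a_i + i · x (there are 4 lines, with slopes 0, 1, ..., 3). Only the lines that attain the minimum somewhere contribute to roots; other lines are dominated. Here the surviving (envelope) indices are i = 3, i = 2, i = 1, i = 0.
Intersections between consecutive envelope lines give the roots: for adjacent envelope indices i < j the intersection is x = (a_i − a_j) / (j − i). Reading off the sorted break points: {3, 7, 8}.
Verification: at each break x_0, at least two indices attain the minimum of min_i(a_i + i · x_0).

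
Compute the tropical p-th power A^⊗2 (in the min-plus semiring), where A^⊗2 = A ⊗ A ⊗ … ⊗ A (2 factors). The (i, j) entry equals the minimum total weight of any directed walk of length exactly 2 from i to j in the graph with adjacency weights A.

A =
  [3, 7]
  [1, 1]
A^⊗2 =
  [6, 8]
  [2, 2]

Each entry (A^⊗2)_ij equals the minimum over all length-2 walks i = v_0 → v_1 → … → v_2 = j of Σ_t A[v_t][v_{t+1}]. For example, for (i, j) = (0, 1) we minimise over 2 possible intermediate vertex sequences; the minimum is 8, attained along the walk 0 → 1 → 1.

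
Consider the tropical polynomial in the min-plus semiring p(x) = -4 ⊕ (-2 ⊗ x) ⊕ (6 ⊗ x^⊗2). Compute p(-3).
p(-3) = -5

A tropical monomial a ⊗ x^⊗i evaluates to a + i · x. Evaluating each term at x = -3:
  Term 0 contributes -4 + 0 · -3 = -4
  Term 1 contributes -2 + 1 · -3 = -5
  Term 2 contributes 6 + 2 · -3 = 0
p(-3) = ⊕ of these = min[-4, -5, 0] = -5.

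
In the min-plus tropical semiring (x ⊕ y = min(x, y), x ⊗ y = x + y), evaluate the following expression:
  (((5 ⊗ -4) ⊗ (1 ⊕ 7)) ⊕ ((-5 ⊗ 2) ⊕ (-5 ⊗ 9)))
(((5 ⊗ -4) ⊗ (1 ⊕ 7)) ⊕ ((-5 ⊗ 2) ⊕ (-5 ⊗ 9))) = -3

Expand innermost to outermost. Recall ⊕ takes the minimum of its arguments and ⊗ takes their sum. Working out the expression (((5 ⊗ -4) ⊗ (1 ⊕ 7)) ⊕ ((-5 ⊗ 2) ⊕ (-5 ⊗ 9))) gives -3.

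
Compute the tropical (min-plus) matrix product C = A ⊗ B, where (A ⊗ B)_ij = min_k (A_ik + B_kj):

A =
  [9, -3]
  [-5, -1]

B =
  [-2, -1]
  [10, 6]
A ⊗ B =
  [7, 3]
  [-7, -6]

Apply the min-plus product entry-by-entry:
  C[0][0] = min over k of (A[0][0] + B[0][0] = 9 + -2 = 7, A[0][1] + B[1][0] = -3 + 10 = 7) = 7 (attained at k = 0)
  C[0][1] = min over k of (A[0][0] + B[0][1] = 9 + -1 = 8, A[0][1] + B[1][1] = -3 + 6 = 3) = 3 (attained at k = 1)
  C[1][0] = min over k of (A[1][0] + B[0][0] = -5 + -2 = -7, A[1][1] + B[1][0] = -1 + 10 = 9) = -7 (attained at k = 0)
  C[1][1] = min over k of (A[1][0] + B[0][1] = -5 + -1 = -6, A[1][1] + B[1][1] = -1 + 6 = 5) = -6 (attained at k = 0)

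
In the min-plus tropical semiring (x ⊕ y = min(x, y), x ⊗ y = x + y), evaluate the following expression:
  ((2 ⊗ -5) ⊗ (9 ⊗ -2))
((2 ⊗ -5) ⊗ (9 ⊗ -2)) = 4

Expand innermost to outermost. Recall ⊕ takes the minimum of its arguments and ⊗ takes their sum. Working out the expression ((2 ⊗ -5) ⊗ (9 ⊗ -2)) gives 4.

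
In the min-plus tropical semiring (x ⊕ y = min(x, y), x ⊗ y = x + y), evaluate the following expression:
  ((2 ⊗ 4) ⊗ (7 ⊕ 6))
((2 ⊗ 4) ⊗ (7 ⊕ 6)) = 12

Expand innermost to outermost. Recall ⊕ takes the minimum of its arguments and ⊗ takes their sum. Working out the expression ((2 ⊗ 4) ⊗ (7 ⊕ 6)) gives 12.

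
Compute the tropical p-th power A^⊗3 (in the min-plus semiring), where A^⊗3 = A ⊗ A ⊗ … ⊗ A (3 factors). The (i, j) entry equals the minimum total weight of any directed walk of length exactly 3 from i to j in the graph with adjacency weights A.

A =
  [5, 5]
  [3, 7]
A^⊗3 =
  [13, 13]
  [11, 13]

Each entry (A^⊗3)_ij equals the minimum over all length-3 walks i = v_0 → v_1 → … → v_3 = j of Σ_t A[v_t][v_{t+1}]. For example, for (i, j) = (0, 1) we minimise over 4 possible intermediate vertex sequences; the minimum is 13, attained along the walk 0 → 1 → 0 → 1.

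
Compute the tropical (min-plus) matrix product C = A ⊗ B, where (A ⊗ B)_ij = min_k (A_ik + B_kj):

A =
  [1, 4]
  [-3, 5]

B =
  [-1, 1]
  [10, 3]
A ⊗ B =
  [0, 2]
  [-4, -2]

Apply the min-plus product entry-by-entry:
  C[0][0] = min over k of (A[0][0] + B[0][0] = 1 + -1 = 0, A[0][1] + B[1][0] = 4 + 10 = 14) = 0 (attained at k = 0)
  C[0][1] = min over k of (A[0][0] + B[0][1] = 1 + 1 = 2, A[0][1] + B[1][1] = 4 + 3 = 7) = 2 (attained at k = 0)
  C[1][0] = min over k of (A[1][0] + B[0][0] = -3 + -1 = -4, A[1][1] + B[1][0] = 5 + 10 = 15) = -4 (attained at k = 0)
  C[1][1] = min over k of (A[1][0] + B[0][1] = -3 + 1 = -2, A[1][1] + B[1][1] = 5 + 3 = 8) = -2 (attained at k = 0)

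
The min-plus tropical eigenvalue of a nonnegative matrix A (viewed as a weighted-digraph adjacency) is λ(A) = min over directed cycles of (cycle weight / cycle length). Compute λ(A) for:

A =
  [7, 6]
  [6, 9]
λ(A) = 6

Enumerate directed cycles and compute their means (weight / length). Sample:
  cycle 0 → 0: weight = 7, length = 1, mean = 7/1 ≈ 7.000
  cycle 1 → 1: weight = 9, length = 1, mean = 9/1 ≈ 9.000
  cycle 0 → 1 → 0: weight = 12, length = 2, mean = 12/2 ≈ 6.000
  cycle 1 → 0 → 1: weight = 12, length = 2, mean = 12/2 ≈ 6.000
Minimum mean = 6.000, attained e.g. along the cycle 0 → 1 → 0 with weight 12 and length 2. So λ(A) = 12/2 = 6.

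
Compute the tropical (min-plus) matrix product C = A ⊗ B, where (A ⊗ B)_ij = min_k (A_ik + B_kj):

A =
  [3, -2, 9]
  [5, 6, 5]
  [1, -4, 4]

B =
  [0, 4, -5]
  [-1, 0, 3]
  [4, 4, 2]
A ⊗ B =
  [-3, -2, -2]
  [5, 6, 0]
  [-5, -4, -4]

Apply the min-plus product entry-by-entry:
  C[0][0] = min over k of (A[0][0] + B[0][0] = 3 + 0 = 3, A[0][1] + B[1][0] = -2 + -1 = -3, A[0][2] + B[2][0] = 9 + 4 = 13) = -3 (attained at k = 1)
  C[0][1] = min over k of (A[0][0] + B[0][1] = 3 + 4 = 7, A[0][1] + B[1][1] = -2 + 0 = -2, A[0][2] + B[2][1] = 9 + 4 = 13) = -2 (attained at k = 1)
  C[0][2] = min over k of (A[0][0] + B[0][2] = 3 + -5 = -2, A[0][1] + B[1][2] = -2 + 3 = 1, A[0][2] + B[2][2] = 9 + 2 = 11) = -2 (attained at k = 0)
  C[1][0] = min over k of (A[1][0] + B[0][0] = 5 + 0 = 5, A[1][1] + B[1][0] = 6 + -1 = 5, A[1][2] + B[2][0] = 5 + 4 = 9) = 5 (attained at k = 0)
  C[1][1] = min over k of (A[1][0] + B[0][1] = 5 + 4 = 9, A[1][1] + B[1][1] = 6 + 0 = 6, A[1][2] + B[2][1] = 5 + 4 = 9) = 6 (attained at k = 1)
  C[1][2] = min over k of (A[1][0] + B[0][2] = 5 + -5 = 0, A[1][1] + B[1][2] = 6 + 3 = 9, A[1][2] + B[2][2] = 5 + 2 = 7) = 0 (attained at k = 0)
  C[2][0] = min over k of (A[2][0] + B[0][0] = 1 + 0 = 1, A[2][1] + B[1][0] = -4 + -1 = -5, A[2][2] + B[2][0] = 4 + 4 = 8) = -5 (attained at k = 1)
  C[2][1] = min over k of (A[2][0] + B[0][1] = 1 + 4 = 5, A[2][1] + B[1][1] = -4 + 0 = -4, A[2][2] + B[2][1] = 4 + 4 = 8) = -4 (attained at k = 1)
  C[2][2] = min over k of (A[2][0] + B[0][2] = 1 + -5 = -4, A[2][1] + B[1][2] = -4 + 3 = -1, A[2][2] + B[2][2] = 4 + 2 = 6) = -4 (attained at k = 0)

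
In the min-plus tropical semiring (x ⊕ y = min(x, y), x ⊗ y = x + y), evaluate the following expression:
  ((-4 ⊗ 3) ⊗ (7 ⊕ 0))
((-4 ⊗ 3) ⊗ (7 ⊕ 0)) = -1

Expand innermost to outermost. Recall ⊕ takes the minimum of its arguments and ⊗ takes their sum. Working out the expression ((-4 ⊗ 3) ⊗ (7 ⊕ 0)) gives -1.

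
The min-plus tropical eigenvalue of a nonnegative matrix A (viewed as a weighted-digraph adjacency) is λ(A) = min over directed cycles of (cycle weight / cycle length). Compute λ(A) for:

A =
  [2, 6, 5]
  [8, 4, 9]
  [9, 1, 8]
λ(A) = 2

Enumerate directed cycles and compute their means (weight / length). Sample:
  cycle 0 → 0: weight = 2, length = 1, mean = 2/1 ≈ 2.000
  cycle 1 → 1: weight = 4, length = 1, mean = 4/1 ≈ 4.000
  cycle 2 → 2: weight = 8, length = 1, mean = 8/1 ≈ 8.000
  cycle 0 → 1 → 0: weight = 14, length = 2, mean = 14/2 ≈ 7.000
  cycle 0 → 2 → 0: weight = 14, length = 2, mean = 14/2 ≈ 7.000
  cycle 1 → 0 → 1: weight = 14, length = 2, mean = 14/2 ≈ 7.000
Minimum mean = 2.000, attained e.g. along the cycle 0 → 0 with weight 2 and length 1. So λ(A) = 2/1 = 2.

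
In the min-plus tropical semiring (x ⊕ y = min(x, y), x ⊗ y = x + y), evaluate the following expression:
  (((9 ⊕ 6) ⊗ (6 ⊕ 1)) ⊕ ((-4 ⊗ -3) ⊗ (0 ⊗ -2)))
(((9 ⊕ 6) ⊗ (6 ⊕ 1)) ⊕ ((-4 ⊗ -3) ⊗ (0 ⊗ -2))) = -9

Expand innermost to outermost. Recall ⊕ takes the minimum of its arguments and ⊗ takes their sum. Working out the expression (((9 ⊕ 6) ⊗ (6 ⊕ 1)) ⊕ ((-4 ⊗ -3) ⊗ (0 ⊗ -2))) gives -9.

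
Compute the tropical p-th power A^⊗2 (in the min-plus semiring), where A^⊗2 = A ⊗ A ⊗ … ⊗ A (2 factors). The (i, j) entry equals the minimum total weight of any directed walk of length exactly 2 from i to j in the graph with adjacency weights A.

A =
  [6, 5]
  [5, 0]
A^⊗2 =
  [10, 5]
  [5, 0]

Each entry (A^⊗2)_ij equals the minimum over all length-2 walks i = v_0 → v_1 → … → v_2 = j of Σ_t A[v_t][v_{t+1}]. For example, for (i, j) = (0, 1) we minimise over 2 possible intermediate vertex sequences; the minimum is 5, attained along the walk 0 → 1 → 1.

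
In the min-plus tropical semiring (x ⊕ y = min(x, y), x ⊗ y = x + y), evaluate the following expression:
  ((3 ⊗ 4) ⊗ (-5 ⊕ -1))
((3 ⊗ 4) ⊗ (-5 ⊕ -1)) = 2

Expand innermost to outermost. Recall ⊕ takes the minimum of its arguments and ⊗ takes their sum. Working out the expression ((3 ⊗ 4) ⊗ (-5 ⊕ -1)) gives 2.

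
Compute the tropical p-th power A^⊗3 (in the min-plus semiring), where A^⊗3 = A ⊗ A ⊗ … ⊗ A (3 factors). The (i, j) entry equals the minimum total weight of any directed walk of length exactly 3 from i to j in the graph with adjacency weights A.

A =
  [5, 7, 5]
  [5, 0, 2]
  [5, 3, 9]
A^⊗3 =
  [12, 7, 9]
  [5, 0, 2]
  [8, 3, 5]

Each entry (A^⊗3)_ij equals the minimum over all length-3 walks i = v_0 → v_1 → … → v_3 = j of Σ_t A[v_t][v_{t+1}]. For example, for (i, j) = (0, 2) we minimise over 9 possible intermediate vertex sequences; the minimum is 9, attained along the walk 0 → 1 → 1 → 2.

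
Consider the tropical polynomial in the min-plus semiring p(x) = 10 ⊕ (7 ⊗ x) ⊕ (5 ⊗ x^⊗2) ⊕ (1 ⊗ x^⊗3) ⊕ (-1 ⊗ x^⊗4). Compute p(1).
p(1) = 3

A tropical monomial a ⊗ x^⊗i evaluates to a + i · x. Evaluating each term at x = 1:
  Term 0 contributes 10 + 0 · 1 = 10
  Term 1 contributes 7 + 1 · 1 = 8
  Term 2 contributes 5 + 2 · 1 = 7
  Term 3 contributes 1 + 3 · 1 = 4
  Term 4 contributes -1 + 4 · 1 = 3
p(1) = ⊕ of these = min[10, 8, 7, 4, 3] = 3.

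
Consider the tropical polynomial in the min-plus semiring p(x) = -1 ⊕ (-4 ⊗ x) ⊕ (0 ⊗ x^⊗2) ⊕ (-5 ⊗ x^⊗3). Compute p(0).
p(0) = -5

A tropical monomial a ⊗ x^⊗i evaluates to a + i · x. Evaluating each term at x = 0:
  Term 0 contributes -1 + 0 · 0 = -1
  Term 1 contributes -4 + 1 · 0 = -4
  Term 2 contributes 0 + 2 · 0 = 0
  Term 3 contributes -5 + 3 · 0 = -5
p(0) = ⊕ of these = min[-1, -4, 0, -5] = -5.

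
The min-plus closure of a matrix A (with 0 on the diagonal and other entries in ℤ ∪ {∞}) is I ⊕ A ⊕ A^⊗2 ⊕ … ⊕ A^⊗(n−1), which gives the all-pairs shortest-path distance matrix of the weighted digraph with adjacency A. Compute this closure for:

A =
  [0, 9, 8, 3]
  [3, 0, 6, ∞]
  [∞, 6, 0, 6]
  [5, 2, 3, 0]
Closure =
  [0, 5, 6, 3]
  [3, 0, 6, 6]
  [9, 6, 0, 6]
  [5, 2, 3, 0]

This is the Floyd-Warshall all-pairs shortest-path computation. For each intermediate vertex k = 0, 1, …, 3, update dist[i][j] ← min(dist[i][j], dist[i][k] + dist[k][j]). The final matrix gives, for each (i, j), the minimum total weight of any directed path from i to j (possibly empty when i = j).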